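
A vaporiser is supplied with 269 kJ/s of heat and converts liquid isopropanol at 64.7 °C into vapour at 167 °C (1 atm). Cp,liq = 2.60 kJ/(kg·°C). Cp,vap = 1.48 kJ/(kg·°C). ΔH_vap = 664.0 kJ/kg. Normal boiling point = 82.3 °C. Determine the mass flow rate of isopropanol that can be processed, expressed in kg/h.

Δh = 2.60×(82.3−64.7) + 664.0 + 1.48×(167−82.3) = 835.12 kJ/kg
Q = 269 kJ/s = 269 kJ/s = 968400 kJ/h
ṁ = Q/Δh = 968400 / 835.12 = 1159.6 kg/h

ṁ = 1160 kg/h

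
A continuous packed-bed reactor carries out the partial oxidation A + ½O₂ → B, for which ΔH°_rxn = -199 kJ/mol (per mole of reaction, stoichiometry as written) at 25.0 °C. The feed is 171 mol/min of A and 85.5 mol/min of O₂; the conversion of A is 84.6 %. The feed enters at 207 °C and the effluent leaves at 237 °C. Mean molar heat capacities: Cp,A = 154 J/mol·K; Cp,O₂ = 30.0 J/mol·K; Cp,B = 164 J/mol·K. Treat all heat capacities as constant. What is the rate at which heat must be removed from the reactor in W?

Extent of reaction ξ = 0.846 × 171 = 144.67 mol/min
Reaction term: ξ·ΔH°_rxn = 144.67 × -199 = -28789 kJ/min
Sensible, feed 207→25 °C: -5259.6 kJ/min
Outlet flows (mol/min): A 26.334, O₂ 13.167, B 144.67
Sensible, products 25→237 °C: 5973.2 kJ/min
Q = ΔH = -28075 kJ/min = -467.92 kW
Heat removed = 467920 W

Q_out = 468000 W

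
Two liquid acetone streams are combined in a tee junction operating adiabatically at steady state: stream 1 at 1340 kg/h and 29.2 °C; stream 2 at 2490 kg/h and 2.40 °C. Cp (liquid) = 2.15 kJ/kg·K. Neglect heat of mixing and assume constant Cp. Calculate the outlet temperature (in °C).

Energy balance with Q = 0: Σ ṁᵢCp,ᵢ(T_out − Tᵢ) = 0
T_out = Σ ṁᵢCp,ᵢTᵢ / Σ ṁᵢCp,ᵢ
      = 96974 / 8234.5 = 11.777 °C

T_out = 11.8 °C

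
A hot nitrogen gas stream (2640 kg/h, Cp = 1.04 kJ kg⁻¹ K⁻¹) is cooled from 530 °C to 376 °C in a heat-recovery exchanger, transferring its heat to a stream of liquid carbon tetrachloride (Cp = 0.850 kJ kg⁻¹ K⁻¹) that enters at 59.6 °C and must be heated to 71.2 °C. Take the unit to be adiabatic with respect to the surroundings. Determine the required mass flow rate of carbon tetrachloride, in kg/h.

ṁ_c = 42900 kg/h

Heat released by hot stream: Q = 2640 × 1.04 × (530 − 376) = 422820 kJ/h
Energy balance on cold side (adiabatic exchanger): Q = ṁ_c·Cp_c·(T_c,out − T_c,in)
ṁ_c = 422820 / [0.850 × (71.2 − 59.6)] = 42883 kg/h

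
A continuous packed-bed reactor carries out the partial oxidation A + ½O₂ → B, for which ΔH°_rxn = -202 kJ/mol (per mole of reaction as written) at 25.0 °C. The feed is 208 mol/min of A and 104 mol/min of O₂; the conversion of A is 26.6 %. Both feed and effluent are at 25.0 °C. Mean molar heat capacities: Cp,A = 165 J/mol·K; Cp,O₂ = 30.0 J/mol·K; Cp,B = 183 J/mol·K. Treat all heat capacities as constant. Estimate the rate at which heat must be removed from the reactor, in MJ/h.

Q_out = 671 MJ/h

Extent of reaction ξ = 0.266 × 208 = 55.328 mol/min
Reaction term: ξ·ΔH°_rxn = 55.328 × -202 = -11176 kJ/min
Q = ΔH = -11176 kJ/min = -186.27 kW
Heat removed = 670.58 MJ/h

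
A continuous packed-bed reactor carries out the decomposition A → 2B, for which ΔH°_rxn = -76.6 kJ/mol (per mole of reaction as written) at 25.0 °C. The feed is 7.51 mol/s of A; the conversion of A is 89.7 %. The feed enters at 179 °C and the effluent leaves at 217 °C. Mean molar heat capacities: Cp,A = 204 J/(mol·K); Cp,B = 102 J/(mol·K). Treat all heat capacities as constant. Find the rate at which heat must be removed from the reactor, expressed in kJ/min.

Extent of reaction ξ = 0.897 × 7.51 = 6.7365 mol/s
Reaction term: ξ·ΔH°_rxn = 6.7365 × -76.6 = -516.01 kJ/s
Sensible, feed 179→25 °C: -235.93 kJ/s
Outlet flows (mol/s): A 0.77353, B 13.473
Sensible, products 25→217 °C: 294.15 kJ/s
Q = ΔH = -457.8 kJ/s = -457.8 kW
Heat removed = 27468 kJ/min

Q_out = 27500 kJ/min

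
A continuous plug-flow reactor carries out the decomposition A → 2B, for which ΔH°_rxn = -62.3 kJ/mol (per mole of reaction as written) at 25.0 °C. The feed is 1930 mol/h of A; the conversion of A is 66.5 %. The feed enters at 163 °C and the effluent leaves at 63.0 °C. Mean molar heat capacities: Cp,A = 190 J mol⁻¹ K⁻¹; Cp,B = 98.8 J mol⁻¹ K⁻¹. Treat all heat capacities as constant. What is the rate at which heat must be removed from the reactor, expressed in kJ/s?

Extent of reaction ξ = 0.665 × 1930 = 1283.5 mol/h
Reaction term: ξ·ΔH°_rxn = 1283.5 × -62.3 = -79959 kJ/h
Sensible, feed 163→25 °C: -50605 kJ/h
Outlet flows (mol/h): A 646.55, B 2566.9
Sensible, products 25→63.0 °C: 14305 kJ/h
Q = ΔH = -116260 kJ/h = -32.294 kW
Heat removed = 32.294 kJ/s

Q_out = 32.3 kJ/s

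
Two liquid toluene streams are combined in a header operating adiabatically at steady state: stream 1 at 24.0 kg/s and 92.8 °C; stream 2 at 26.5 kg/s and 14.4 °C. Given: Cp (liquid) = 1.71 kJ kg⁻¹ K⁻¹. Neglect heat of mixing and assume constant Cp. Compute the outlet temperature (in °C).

No heat crosses the boundary, so H_out = H_in.
Σ ṁᵢCp,ᵢTᵢ = 24.0×1.71×92.8 + 26.5×1.71×14.4 = 4461
Σ ṁᵢCp,ᵢ = 24.0×1.71 + 26.5×1.71 = 86.355
T_out = 4461 / 86.355 = 51.659 °C

T_out = 51.7 °C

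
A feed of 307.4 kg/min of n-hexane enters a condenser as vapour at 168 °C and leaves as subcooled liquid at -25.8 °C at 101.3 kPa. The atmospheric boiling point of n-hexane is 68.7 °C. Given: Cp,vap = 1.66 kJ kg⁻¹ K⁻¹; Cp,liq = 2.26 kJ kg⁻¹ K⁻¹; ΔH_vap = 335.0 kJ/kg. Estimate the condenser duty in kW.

Q_c = 3660 kW

vapour 168→68.7 °C: -164.84 kJ/kg
condensation at 68.7 °C: -335 kJ/kg
liquid 68.7→-25.8 °C: -213.57 kJ/kg
Δh = -164.84 + -335 + -213.57 = -713.41 kJ/kg
Q = ṁ·Δh = 307.4 kg/min × -713.41 kJ/kg = -219300 kJ/min
|Q| = 3655 kW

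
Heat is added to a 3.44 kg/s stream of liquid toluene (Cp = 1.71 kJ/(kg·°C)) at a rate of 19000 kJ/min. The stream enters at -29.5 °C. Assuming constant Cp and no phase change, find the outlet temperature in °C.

T_out = 24.3 °C

Q = 19000 kJ/min = 316.67 kJ/s
ΔT = Q/(ṁ·Cp) = 316.67/(3.44×1.71) = 53.833 K
T_out = -29.5 + 53.833 = 24.333 °C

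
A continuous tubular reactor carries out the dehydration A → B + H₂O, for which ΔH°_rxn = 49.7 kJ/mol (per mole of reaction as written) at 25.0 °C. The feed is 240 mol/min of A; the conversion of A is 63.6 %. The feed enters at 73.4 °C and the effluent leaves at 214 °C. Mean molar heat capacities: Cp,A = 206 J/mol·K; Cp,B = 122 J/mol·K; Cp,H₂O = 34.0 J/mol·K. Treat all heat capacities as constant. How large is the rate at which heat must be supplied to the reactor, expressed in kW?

Extent of reaction ξ = 0.636 × 240 = 152.64 mol/min
Reaction term: ξ·ΔH°_rxn = 152.64 × 49.7 = 7586.2 kJ/min
Sensible, feed 73.4→25 °C: -2392.9 kJ/min
Outlet flows (mol/min): A 87.36, B 152.64, H₂O 152.64
Sensible, products 25→214 °C: 7901.7 kJ/min
Q = ΔH = 13095 kJ/min = 218.25 kW
Heat supplied = 218.25 kW

Q_in = 218 kW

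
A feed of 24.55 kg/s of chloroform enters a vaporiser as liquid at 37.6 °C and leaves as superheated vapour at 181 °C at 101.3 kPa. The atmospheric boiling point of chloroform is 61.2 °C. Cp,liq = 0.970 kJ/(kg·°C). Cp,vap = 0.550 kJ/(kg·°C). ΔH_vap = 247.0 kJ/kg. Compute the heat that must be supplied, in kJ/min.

liquid 37.6→61.2 °C: 22.892 kJ/kg
vaporisation at 61.2 °C: 247 kJ/kg
vapour 61.2→181 °C: 65.89 kJ/kg
Δh = 22.892 + 247 + 65.89 = 335.78 kJ/kg
Q = ṁ·Δh = 24.55 kg/s × 335.78 kJ/kg = 8243.4 kJ/s
|Q| = 8243.4 kW = 494610 kJ/min

Q = 495000 kJ/min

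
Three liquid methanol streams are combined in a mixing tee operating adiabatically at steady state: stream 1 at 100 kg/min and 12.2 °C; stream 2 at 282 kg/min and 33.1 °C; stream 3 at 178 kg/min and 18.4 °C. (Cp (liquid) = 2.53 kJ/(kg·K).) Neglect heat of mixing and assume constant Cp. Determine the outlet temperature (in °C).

T_out = 24.7 °C

Energy balance with Q = 0: Σ ṁᵢCp,ᵢ(T_out − Tᵢ) = 0
Σ ṁᵢCp,ᵢTᵢ = 100×2.53×12.2 + 282×2.53×33.1 + 178×2.53×18.4 = 34988
Σ ṁᵢCp,ᵢ = 100×2.53 + 282×2.53 + 178×2.53 = 1416.8
T_out = 34988 / 1416.8 = 24.695 °C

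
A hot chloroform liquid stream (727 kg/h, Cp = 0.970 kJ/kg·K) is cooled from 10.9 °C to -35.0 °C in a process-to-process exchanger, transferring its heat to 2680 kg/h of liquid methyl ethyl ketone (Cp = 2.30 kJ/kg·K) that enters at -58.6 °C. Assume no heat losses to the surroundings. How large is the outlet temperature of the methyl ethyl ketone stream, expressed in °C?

Heat released by hot stream: Q = 727 × 0.970 × (10.9 − -35.0) = 32368 kJ/h
Energy balance on cold side (adiabatic exchanger): Q = ṁ_c·Cp_c·(T_c,out − T_c,in)
T_c,out = -58.6 + 32368/(2680 × 2.30) = -53.349 °C

T_c,out = -53.3 °C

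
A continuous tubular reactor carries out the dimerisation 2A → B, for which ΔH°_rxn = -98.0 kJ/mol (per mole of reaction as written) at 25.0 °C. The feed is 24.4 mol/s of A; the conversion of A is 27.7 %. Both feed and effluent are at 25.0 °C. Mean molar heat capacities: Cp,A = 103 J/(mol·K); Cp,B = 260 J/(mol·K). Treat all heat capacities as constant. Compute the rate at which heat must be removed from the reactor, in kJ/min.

Extent of reaction ξ = 0.277 × 24.4 / 2 = 3.3794 mol/s
Reaction term: ξ·ΔH°_rxn = 3.3794 × -98.0 = -331.18 kJ/s
Q = ΔH = -331.18 kJ/s = -331.18 kW
Heat removed = 19871 kJ/min

Q_out = 19900 kJ/min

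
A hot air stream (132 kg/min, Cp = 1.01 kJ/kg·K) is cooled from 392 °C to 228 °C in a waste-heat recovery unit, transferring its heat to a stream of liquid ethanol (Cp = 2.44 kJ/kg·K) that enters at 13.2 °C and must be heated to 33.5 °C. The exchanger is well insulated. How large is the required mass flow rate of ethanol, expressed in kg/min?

Heat released by hot stream: Q = 132 × 1.01 × (392 − 228) = 21864 kJ/min
Energy balance on cold side (adiabatic exchanger): Q = ṁ_c·Cp_c·(T_c,out − T_c,in)
ṁ_c = 21864 / [2.44 × (33.5 − 13.2)] = 441.42 kg/min

ṁ_c = 441 kg/min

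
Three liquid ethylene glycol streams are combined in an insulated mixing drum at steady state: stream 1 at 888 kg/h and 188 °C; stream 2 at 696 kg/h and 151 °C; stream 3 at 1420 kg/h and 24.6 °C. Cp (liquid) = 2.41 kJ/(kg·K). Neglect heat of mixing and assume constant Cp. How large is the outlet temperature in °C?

Adiabatic, steady state ⇒ Σ ṁᵢCp,ᵢ(T_out − Tᵢ) = 0
Σ ṁᵢCp,ᵢTᵢ = 888×2.41×188 + 696×2.41×151 + 1420×2.41×24.6 = 739800
Σ ṁᵢCp,ᵢ = 888×2.41 + 696×2.41 + 1420×2.41 = 7239.6
T_out = 739800 / 7239.6 = 102.19 °C

T_out = 102 °C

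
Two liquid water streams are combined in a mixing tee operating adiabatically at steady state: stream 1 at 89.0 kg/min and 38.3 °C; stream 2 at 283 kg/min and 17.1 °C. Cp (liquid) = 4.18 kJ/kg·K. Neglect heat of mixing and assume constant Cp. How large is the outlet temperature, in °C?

T_out = 22.2 °C

Adiabatic, steady state ⇒ Σ ṁᵢCp,ᵢ(T_out − Tᵢ) = 0
Σ ṁᵢCp,ᵢTᵢ = 89.0×4.18×38.3 + 283×4.18×17.1 = 34477
Σ ṁᵢCp,ᵢ = 89.0×4.18 + 283×4.18 = 1555
T_out = 34477 / 1555 = 22.172 °C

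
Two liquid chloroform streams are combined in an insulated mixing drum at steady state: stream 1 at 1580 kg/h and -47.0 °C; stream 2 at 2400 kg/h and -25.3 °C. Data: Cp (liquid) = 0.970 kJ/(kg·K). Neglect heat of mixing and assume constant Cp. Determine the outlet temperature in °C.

T_out = -33.9 °C

No heat crosses the boundary, so H_out = H_in.
T_out = Σ ṁᵢCp,ᵢTᵢ / Σ ṁᵢCp,ᵢ
      = -130930 / 3860.6 = -33.915 °C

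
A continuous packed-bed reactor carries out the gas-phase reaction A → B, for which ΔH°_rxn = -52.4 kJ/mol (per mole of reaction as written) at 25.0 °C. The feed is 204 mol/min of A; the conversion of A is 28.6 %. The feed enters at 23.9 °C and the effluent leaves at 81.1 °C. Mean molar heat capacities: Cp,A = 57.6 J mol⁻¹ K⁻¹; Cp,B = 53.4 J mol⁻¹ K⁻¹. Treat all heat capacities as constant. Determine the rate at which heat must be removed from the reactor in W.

Extent of reaction ξ = 0.286 × 204 = 58.344 mol/min
Reaction term: ξ·ΔH°_rxn = 58.344 × -52.4 = -3057.2 kJ/min
Sensible, feed 23.9→25 °C: 12.925 kJ/min
Outlet flows (mol/min): A 145.66, B 58.344
Sensible, products 25→81.1 °C: 645.45 kJ/min
Q = ΔH = -2398.8 kJ/min = -39.981 kW
Heat removed = 39981 W

Q_out = 40000 W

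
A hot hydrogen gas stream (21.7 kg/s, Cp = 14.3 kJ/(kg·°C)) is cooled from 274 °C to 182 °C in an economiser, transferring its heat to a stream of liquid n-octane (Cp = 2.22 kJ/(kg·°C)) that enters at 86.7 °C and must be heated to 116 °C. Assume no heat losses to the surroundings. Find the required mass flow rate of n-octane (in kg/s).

Heat released by hot stream: Q = 21.7 × 14.3 × (274 − 182) = 28549 kJ/s
Energy balance on cold side (adiabatic exchanger): Q = ṁ_c·Cp_c·(T_c,out − T_c,in)
ṁ_c = 28549 / [2.22 × (116 − 86.7)] = 438.9 kg/s

ṁ_c = 439 kg/s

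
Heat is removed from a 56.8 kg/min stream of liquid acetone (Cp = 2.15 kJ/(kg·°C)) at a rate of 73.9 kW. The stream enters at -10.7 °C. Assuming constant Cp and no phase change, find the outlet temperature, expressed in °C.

Q = 73.9 kW = 4434 kJ/min
ΔT = Q/(ṁ·Cp) = 4434/(56.8×2.15) = 36.309 K
T_out = -10.7 − 36.309 = -47.009 °C

T_out = -47.0 °C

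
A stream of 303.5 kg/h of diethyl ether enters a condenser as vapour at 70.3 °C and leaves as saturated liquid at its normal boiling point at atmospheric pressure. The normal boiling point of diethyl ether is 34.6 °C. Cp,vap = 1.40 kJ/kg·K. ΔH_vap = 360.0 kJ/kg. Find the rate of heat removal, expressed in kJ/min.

vapour 70.3→34.6 °C: -49.98 kJ/kg
condensation at 34.6 °C: -360 kJ/kg
Δh = -49.98 + -360 = -409.98 kJ/kg
Q = ṁ·Δh = 303.5 kg/h × -409.98 kJ/kg = -124430 kJ/h
|Q| = 34.564 kW = 2073.8 kJ/min

Q_c = 2070 kJ/min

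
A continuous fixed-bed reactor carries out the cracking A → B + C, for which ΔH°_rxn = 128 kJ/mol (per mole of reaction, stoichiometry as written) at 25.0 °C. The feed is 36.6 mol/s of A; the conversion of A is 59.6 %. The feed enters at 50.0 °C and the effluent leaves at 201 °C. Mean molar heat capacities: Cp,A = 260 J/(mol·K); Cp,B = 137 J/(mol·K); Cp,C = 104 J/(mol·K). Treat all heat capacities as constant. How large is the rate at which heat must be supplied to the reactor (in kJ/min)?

Extent of reaction ξ = 0.596 × 36.6 = 21.814 mol/s
Reaction term: ξ·ΔH°_rxn = 21.814 × 128 = 2792.1 kJ/s
Sensible, feed 50.0→25 °C: -237.9 kJ/s
Outlet flows (mol/s): A 14.786, B 21.814, C 21.814
Sensible, products 25→201 °C: 1601.9 kJ/s
Q = ΔH = 4156.1 kJ/s = 4156.1 kW
Heat supplied = 249370 kJ/min

Q_in = 249000 kJ/min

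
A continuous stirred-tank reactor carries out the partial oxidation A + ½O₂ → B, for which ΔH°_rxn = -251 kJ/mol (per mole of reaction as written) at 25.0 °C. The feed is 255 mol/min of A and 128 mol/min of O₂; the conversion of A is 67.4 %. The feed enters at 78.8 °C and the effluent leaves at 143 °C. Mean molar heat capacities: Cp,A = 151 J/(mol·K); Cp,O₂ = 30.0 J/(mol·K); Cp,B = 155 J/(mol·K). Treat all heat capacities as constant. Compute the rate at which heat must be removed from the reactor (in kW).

Extent of reaction ξ = 0.674 × 255 = 171.87 mol/min
Reaction term: ξ·ΔH°_rxn = 171.87 × -251 = -43139 kJ/min
Sensible, feed 78.8→25 °C: -2278.2 kJ/min
Outlet flows (mol/min): A 83.13, O₂ 42.065, B 171.87
Sensible, products 25→143 °C: 4773.6 kJ/min
Q = ΔH = -40644 kJ/min = -677.4 kW
Heat removed = 677.4 kW

Q_out = 677 kW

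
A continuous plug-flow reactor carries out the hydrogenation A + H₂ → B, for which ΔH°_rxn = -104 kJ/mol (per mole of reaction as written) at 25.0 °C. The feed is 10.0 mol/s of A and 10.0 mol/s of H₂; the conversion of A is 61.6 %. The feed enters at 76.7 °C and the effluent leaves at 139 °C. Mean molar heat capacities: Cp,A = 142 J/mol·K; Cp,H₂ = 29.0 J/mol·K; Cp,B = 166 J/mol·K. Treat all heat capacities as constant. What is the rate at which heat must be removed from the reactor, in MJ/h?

Extent of reaction ξ = 0.616 × 10.0 = 6.16 mol/s
Reaction term: ξ·ΔH°_rxn = 6.16 × -104 = -640.64 kJ/s
Sensible, feed 76.7→25 °C: -88.407 kJ/s
Outlet flows (mol/s): A 3.84, H₂ 3.84, B 6.16
Sensible, products 25→139 °C: 191.43 kJ/s
Q = ΔH = -537.62 kJ/s = -537.62 kW
Heat removed = 1935.4 MJ/h

Q_out = 1940 MJ/h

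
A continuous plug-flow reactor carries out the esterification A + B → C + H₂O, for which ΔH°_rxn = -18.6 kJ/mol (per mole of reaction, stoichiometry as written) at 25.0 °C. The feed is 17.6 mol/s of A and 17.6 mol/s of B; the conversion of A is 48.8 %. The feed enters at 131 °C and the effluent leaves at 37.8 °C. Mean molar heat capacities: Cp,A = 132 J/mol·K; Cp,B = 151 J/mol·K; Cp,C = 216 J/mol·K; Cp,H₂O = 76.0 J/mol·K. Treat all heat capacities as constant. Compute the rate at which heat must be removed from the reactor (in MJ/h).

Extent of reaction ξ = 0.488 × 17.6 = 8.5888 mol/s
Reaction term: ξ·ΔH°_rxn = 8.5888 × -18.6 = -159.75 kJ/s
Sensible, feed 131→25 °C: -527.96 kJ/s
Outlet flows (mol/s): A 9.0112, B 9.0112, C 8.5888, H₂O 8.5888
Sensible, products 25→37.8 °C: 64.744 kJ/s
Q = ΔH = -622.97 kJ/s = -622.97 kW
Heat removed = 2242.7 MJ/h

Q_out = 2240 MJ/h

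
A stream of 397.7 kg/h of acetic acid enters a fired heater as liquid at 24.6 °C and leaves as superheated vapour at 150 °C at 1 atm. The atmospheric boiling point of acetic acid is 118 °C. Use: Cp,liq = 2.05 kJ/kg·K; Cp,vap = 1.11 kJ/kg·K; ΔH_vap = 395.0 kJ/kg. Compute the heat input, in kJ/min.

Q = 4120 kJ/min

liquid 24.6→118 °C: 191.47 kJ/kg
vaporisation at 118 °C: 395 kJ/kg
vapour 118→150 °C: 35.52 kJ/kg
Δh = 191.47 + 395 + 35.52 = 621.99 kJ/kg
Q = ṁ·Δh = 397.7 kg/h × 621.99 kJ/kg = 247370 kJ/h
|Q| = 68.713 kW = 4122.8 kJ/min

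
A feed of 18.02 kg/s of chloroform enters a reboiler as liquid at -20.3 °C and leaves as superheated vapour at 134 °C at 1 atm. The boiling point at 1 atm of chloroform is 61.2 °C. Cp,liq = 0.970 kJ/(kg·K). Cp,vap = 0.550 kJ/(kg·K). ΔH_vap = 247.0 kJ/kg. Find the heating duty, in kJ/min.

liquid -20.3→61.2 °C: 79.055 kJ/kg
vaporisation at 61.2 °C: 247 kJ/kg
vapour 61.2→134 °C: 40.04 kJ/kg
Δh = 79.055 + 247 + 40.04 = 366.09 kJ/kg
Q = ṁ·Δh = 18.02 kg/s × 366.09 kJ/kg = 6597 kJ/s
|Q| = 6597 kW = 395820 kJ/min

Q = 396000 kJ/min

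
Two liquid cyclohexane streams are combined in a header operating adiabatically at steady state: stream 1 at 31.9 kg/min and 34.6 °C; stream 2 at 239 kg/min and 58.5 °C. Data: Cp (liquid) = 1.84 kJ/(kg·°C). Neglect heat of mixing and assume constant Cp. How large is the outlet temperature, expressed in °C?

T_out = 55.7 °C

Adiabatic, steady state ⇒ Σ ṁᵢCp,ᵢ(T_out − Tᵢ) = 0
T_out = Σ ṁᵢCp,ᵢTᵢ / Σ ṁᵢCp,ᵢ
      = 27757 / 498.46 = 55.686 °C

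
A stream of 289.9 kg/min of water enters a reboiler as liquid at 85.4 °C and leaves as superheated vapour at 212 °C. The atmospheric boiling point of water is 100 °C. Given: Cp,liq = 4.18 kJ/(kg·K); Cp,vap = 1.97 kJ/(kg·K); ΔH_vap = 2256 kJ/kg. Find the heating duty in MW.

Q = 12.3 MW

liquid 85.4→100 °C: 61.028 kJ/kg
vaporisation at 100 °C: 2256 kJ/kg
vapour 100→212 °C: 220.64 kJ/kg
Δh = 61.028 + 2256 + 220.64 = 2537.7 kJ/kg
Q = ṁ·Δh = 289.9 kg/min × 2537.7 kJ/kg = 735670 kJ/min
|Q| = 12261 kW = 12.261 MW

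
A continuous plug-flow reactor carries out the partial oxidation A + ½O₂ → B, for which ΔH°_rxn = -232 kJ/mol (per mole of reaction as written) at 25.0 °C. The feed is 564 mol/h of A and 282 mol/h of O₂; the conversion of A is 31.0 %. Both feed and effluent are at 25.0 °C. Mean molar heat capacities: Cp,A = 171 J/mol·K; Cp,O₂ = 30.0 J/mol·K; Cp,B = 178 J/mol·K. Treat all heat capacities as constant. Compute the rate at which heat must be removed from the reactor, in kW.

Q_out = 11.3 kW

Extent of reaction ξ = 0.310 × 564 = 174.84 mol/h
Reaction term: ξ·ΔH°_rxn = 174.84 × -232 = -40563 kJ/h
Q = ΔH = -40563 kJ/h = -11.267 kW
Heat removed = 11.267 kW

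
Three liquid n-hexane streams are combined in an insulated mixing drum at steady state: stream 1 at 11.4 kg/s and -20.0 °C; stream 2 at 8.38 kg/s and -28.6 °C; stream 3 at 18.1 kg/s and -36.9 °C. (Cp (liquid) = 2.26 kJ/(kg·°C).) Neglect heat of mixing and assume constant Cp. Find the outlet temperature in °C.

No heat crosses the boundary, so H_out = H_in.
Σ ṁᵢCp,ᵢTᵢ = 11.4×2.26×-20.0 + 8.38×2.26×-28.6 + 18.1×2.26×-36.9 = -2566.4
Σ ṁᵢCp,ᵢ = 11.4×2.26 + 8.38×2.26 + 18.1×2.26 = 85.609
T_out = -2566.4 / 85.609 = -29.978 °C

T_out = -30.0 °C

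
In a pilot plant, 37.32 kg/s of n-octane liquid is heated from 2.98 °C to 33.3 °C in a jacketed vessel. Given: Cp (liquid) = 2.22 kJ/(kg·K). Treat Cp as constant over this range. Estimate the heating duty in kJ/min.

Q = 151000 kJ/min

Q = ṁ·Cp·ΔT = 37.32 × 2.22 × (33.3 − 2.98) = 2512 kJ/s
Heating duty = 150720 kJ/min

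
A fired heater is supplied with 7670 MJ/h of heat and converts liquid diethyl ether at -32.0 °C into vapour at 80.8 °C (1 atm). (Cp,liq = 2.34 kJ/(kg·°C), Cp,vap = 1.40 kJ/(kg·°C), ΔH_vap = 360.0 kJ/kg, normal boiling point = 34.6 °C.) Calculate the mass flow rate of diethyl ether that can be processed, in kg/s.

ṁ = 3.67 kg/s

Δh = 2.34×(34.6−-32.0) + 360.0 + 1.40×(80.8−34.6) = 580.52 kJ/kg
Q = 7670 MJ/h = 2130.6 kJ/s = 2130.6 kJ/s
ṁ = Q/Δh = 2130.6 / 580.52 = 3.6701 kg/s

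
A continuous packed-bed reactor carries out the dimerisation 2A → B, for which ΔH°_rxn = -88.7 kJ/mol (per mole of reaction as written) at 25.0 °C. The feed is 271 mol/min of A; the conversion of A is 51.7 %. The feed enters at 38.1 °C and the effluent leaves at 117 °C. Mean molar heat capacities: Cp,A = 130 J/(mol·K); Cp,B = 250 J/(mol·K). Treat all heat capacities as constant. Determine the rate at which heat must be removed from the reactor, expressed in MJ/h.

Q_out = 210 MJ/h

Extent of reaction ξ = 0.517 × 271 / 2 = 70.053 mol/min
Reaction term: ξ·ΔH°_rxn = 70.053 × -88.7 = -6213.7 kJ/min
Sensible, feed 38.1→25 °C: -461.51 kJ/min
Outlet flows (mol/min): A 130.89, B 70.053
Sensible, products 25→117 °C: 3176.7 kJ/min
Q = ΔH = -3498.5 kJ/min = -58.309 kW
Heat removed = 209.91 MJ/h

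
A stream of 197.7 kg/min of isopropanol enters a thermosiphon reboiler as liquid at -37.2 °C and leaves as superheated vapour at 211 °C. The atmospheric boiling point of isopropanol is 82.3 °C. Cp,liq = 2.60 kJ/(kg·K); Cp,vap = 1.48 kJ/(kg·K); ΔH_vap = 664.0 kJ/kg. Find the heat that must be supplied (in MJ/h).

Q = 13800 MJ/h

liquid -37.2→82.3 °C: 310.7 kJ/kg
vaporisation at 82.3 °C: 664 kJ/kg
vapour 82.3→211 °C: 190.48 kJ/kg
Δh = 310.7 + 664 + 190.48 = 1165.2 kJ/kg
Q = ṁ·Δh = 197.7 kg/min × 1165.2 kJ/kg = 230360 kJ/min
|Q| = 3839.3 kW = 13821 MJ/h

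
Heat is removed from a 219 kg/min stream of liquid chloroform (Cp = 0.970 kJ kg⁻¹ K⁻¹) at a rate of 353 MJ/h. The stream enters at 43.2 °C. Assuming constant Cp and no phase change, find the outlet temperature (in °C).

Q = 353 MJ/h = 5883.3 kJ/min
ΔT = Q/(ṁ·Cp) = 5883.3/(219×0.970) = 27.695 K
T_out = 43.2 − 27.695 = 15.505 °C

T_out = 15.5 °C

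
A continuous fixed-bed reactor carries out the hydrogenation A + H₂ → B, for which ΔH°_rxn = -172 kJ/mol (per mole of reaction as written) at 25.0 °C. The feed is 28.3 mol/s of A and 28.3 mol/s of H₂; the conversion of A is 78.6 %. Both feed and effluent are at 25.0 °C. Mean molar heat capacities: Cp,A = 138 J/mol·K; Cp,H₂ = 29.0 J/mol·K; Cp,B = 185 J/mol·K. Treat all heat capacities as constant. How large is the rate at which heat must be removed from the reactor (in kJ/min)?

Q_out = 230000 kJ/min

Extent of reaction ξ = 0.786 × 28.3 = 22.244 mol/s
Reaction term: ξ·ΔH°_rxn = 22.244 × -172 = -3825.9 kJ/s
Q = ΔH = -3825.9 kJ/s = -3825.9 kW
Heat removed = 229560 kJ/min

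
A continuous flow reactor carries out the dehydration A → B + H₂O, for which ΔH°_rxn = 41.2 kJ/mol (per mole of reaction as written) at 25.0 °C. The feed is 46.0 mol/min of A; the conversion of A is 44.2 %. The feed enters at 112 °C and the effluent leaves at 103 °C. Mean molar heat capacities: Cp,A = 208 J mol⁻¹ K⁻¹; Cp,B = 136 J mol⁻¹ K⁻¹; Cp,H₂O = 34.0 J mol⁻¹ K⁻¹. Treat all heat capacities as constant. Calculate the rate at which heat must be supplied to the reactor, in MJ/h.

Q_in = 41.5 MJ/h

Extent of reaction ξ = 0.442 × 46.0 = 20.332 mol/min
Reaction term: ξ·ΔH°_rxn = 20.332 × 41.2 = 837.68 kJ/min
Sensible, feed 112→25 °C: -832.42 kJ/min
Outlet flows (mol/min): A 25.668, B 20.332, H₂O 20.332
Sensible, products 25→103 °C: 686.04 kJ/min
Q = ΔH = 691.3 kJ/min = 11.522 kW
Heat supplied = 41.478 MJ/h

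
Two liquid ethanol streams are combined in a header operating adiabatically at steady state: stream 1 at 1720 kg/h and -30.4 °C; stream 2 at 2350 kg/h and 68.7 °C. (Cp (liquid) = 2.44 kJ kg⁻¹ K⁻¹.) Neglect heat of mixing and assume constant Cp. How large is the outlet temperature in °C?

Adiabatic, steady state ⇒ Σ ṁᵢCp,ᵢ(T_out − Tᵢ) = 0
T_out = Σ ṁᵢCp,ᵢTᵢ / Σ ṁᵢCp,ᵢ
      = 266340 / 9930.8 = 26.82 °C

T_out = 26.8 °C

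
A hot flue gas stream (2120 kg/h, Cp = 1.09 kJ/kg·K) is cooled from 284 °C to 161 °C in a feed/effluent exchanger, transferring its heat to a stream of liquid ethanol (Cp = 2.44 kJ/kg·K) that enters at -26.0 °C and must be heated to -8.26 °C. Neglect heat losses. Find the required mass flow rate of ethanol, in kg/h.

Heat released by hot stream: Q = 2120 × 1.09 × (284 − 161) = 284230 kJ/h
Energy balance on cold side (adiabatic exchanger): Q = ṁ_c·Cp_c·(T_c,out − T_c,in)
ṁ_c = 284230 / [2.44 × (-8.26 − -26.0)] = 6566.4 kg/h

ṁ_c = 6570 kg/h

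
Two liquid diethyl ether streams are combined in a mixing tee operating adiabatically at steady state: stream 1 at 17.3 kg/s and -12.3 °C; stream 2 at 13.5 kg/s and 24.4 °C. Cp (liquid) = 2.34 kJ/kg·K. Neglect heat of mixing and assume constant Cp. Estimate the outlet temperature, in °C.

No heat crosses the boundary, so H_out = H_in.
T_out = Σ ṁᵢCp,ᵢTᵢ / Σ ṁᵢCp,ᵢ
      = 272.87 / 72.072 = 3.786 °C

T_out = 3.79 °C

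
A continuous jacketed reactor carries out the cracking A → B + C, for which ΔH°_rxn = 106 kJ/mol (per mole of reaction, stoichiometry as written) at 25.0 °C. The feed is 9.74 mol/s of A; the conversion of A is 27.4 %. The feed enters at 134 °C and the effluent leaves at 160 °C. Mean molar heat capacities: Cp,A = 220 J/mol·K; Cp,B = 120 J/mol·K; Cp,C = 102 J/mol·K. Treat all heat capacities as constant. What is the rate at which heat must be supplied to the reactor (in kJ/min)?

Extent of reaction ξ = 0.274 × 9.74 = 2.6688 mol/s
Reaction term: ξ·ΔH°_rxn = 2.6688 × 106 = 282.89 kJ/s
Sensible, feed 134→25 °C: -233.57 kJ/s
Outlet flows (mol/s): A 7.0712, B 2.6688, C 2.6688
Sensible, products 25→160 °C: 290 kJ/s
Q = ΔH = 339.32 kJ/s = 339.32 kW
Heat supplied = 20359 kJ/min

Q_in = 20400 kJ/min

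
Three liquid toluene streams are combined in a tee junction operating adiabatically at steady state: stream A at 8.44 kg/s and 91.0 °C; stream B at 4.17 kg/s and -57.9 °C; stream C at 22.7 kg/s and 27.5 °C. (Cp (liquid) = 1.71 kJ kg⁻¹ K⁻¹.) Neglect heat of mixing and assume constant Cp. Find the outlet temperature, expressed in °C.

T_out = 32.6 °C

No heat crosses the boundary, so H_out = H_in.
T_out = Σ ṁᵢCp,ᵢTᵢ / Σ ṁᵢCp,ᵢ
      = 1967.9 / 60.38 = 32.593 °C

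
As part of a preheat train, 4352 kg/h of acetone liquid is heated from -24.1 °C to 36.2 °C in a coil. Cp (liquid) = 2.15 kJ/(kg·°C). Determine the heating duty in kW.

Q = 157 kW

Q = ṁ·Cp·ΔT = 4352 × 2.15 × (36.2 − -24.1) = 564220 kJ/h
Converting: 564220 / 3600 s = 156.73 kW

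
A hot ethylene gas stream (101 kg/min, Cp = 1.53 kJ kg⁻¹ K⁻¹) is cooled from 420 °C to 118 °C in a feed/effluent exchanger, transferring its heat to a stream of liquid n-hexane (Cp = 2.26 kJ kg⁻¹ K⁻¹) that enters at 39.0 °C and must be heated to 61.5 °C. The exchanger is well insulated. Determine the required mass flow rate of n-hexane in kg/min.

ṁ_c = 918 kg/min

Heat released by hot stream: Q = 101 × 1.53 × (420 − 118) = 46668 kJ/min
Energy balance on cold side (adiabatic exchanger): Q = ṁ_c·Cp_c·(T_c,out − T_c,in)
ṁ_c = 46668 / [2.26 × (61.5 − 39.0)] = 917.76 kg/min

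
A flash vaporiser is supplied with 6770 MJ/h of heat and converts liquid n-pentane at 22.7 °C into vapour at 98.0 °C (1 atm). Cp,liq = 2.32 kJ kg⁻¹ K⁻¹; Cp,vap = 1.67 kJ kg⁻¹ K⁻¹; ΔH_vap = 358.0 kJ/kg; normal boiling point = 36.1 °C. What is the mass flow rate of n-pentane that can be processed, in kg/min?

Δh = 2.32×(36.1−22.7) + 358.0 + 1.67×(98.0−36.1) = 492.46 kJ/kg
Q = 6770 MJ/h = 1880.6 kJ/s = 112830 kJ/min
ṁ = Q/Δh = 112830 / 492.46 = 229.12 kg/min

ṁ = 229 kg/min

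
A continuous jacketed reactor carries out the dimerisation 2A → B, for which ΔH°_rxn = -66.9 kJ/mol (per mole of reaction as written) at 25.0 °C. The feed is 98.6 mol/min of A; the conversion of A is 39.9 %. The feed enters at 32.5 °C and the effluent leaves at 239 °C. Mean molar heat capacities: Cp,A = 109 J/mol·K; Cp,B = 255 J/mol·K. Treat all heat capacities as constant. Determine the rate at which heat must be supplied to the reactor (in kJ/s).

Q_in = 17.7 kJ/s

Extent of reaction ξ = 0.399 × 98.6 / 2 = 19.671 mol/min
Reaction term: ξ·ΔH°_rxn = 19.671 × -66.9 = -1316 kJ/min
Sensible, feed 32.5→25 °C: -80.606 kJ/min
Outlet flows (mol/min): A 59.259, B 19.671
Sensible, products 25→239 °C: 2455.7 kJ/min
Q = ΔH = 1059.1 kJ/min = 17.652 kW
Heat supplied = 17.652 kJ/s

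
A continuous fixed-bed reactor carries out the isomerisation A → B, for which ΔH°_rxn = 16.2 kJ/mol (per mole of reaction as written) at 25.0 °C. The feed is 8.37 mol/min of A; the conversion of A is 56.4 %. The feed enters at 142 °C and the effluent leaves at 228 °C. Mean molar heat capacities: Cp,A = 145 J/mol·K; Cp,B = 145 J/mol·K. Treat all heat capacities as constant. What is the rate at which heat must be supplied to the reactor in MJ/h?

Extent of reaction ξ = 0.564 × 8.37 = 4.7207 mol/min
Reaction term: ξ·ΔH°_rxn = 4.7207 × 16.2 = 76.475 kJ/min
Sensible, feed 142→25 °C: -142 kJ/min
Outlet flows (mol/min): A 3.6493, B 4.7207
Sensible, products 25→228 °C: 246.37 kJ/min
Q = ΔH = 180.85 kJ/min = 3.0141 kW
Heat supplied = 10.851 MJ/h

Q_in = 10.9 MJ/h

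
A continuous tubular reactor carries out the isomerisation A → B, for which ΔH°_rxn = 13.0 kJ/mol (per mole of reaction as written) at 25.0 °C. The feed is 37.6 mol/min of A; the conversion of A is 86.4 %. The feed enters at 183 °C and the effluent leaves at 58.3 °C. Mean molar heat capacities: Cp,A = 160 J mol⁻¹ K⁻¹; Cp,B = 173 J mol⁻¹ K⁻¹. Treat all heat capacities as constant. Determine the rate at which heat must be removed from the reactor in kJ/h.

Q_out = 18800 kJ/h

Extent of reaction ξ = 0.864 × 37.6 = 32.486 mol/min
Reaction term: ξ·ΔH°_rxn = 32.486 × 13.0 = 422.32 kJ/min
Sensible, feed 183→25 °C: -950.53 kJ/min
Outlet flows (mol/min): A 5.1136, B 32.486
Sensible, products 25→58.3 °C: 214.4 kJ/min
Q = ΔH = -313.81 kJ/min = -5.2301 kW
Heat removed = 18829 kJ/h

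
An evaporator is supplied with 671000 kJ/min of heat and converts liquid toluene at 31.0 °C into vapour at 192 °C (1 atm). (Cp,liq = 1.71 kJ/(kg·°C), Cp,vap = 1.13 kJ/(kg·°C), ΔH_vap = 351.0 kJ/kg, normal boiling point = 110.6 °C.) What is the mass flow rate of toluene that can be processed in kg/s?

ṁ = 19.3 kg/s

Δh = 1.71×(110.6−31.0) + 351.0 + 1.13×(192−110.6) = 579.1 kJ/kg
Q = 671000 kJ/min = 11183 kJ/s = 11183 kJ/s
ṁ = Q/Δh = 11183 / 579.1 = 19.312 kg/s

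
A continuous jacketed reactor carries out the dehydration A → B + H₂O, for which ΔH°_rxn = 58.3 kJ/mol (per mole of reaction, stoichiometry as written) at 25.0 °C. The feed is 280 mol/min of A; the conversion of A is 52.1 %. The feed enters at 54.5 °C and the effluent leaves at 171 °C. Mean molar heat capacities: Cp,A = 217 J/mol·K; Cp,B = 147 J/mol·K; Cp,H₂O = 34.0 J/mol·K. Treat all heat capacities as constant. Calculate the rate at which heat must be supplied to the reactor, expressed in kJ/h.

Extent of reaction ξ = 0.521 × 280 = 145.88 mol/min
Reaction term: ξ·ΔH°_rxn = 145.88 × 58.3 = 8504.8 kJ/min
Sensible, feed 54.5→25 °C: -1792.4 kJ/min
Outlet flows (mol/min): A 134.12, B 145.88, H₂O 145.88
Sensible, products 25→171 °C: 8104.2 kJ/min
Q = ΔH = 14817 kJ/min = 246.94 kW
Heat supplied = 889000 kJ/h

Q_in = 889000 kJ/h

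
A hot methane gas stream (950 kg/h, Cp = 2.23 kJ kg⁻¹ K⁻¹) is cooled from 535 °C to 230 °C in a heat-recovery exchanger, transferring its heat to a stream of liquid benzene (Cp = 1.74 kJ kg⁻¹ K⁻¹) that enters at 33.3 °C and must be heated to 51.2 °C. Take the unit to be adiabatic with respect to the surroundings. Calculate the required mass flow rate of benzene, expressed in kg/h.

ṁ_c = 20700 kg/h

Heat released by hot stream: Q = 950 × 2.23 × (535 − 230) = 646140 kJ/h
Energy balance on cold side (adiabatic exchanger): Q = ṁ_c·Cp_c·(T_c,out − T_c,in)
ṁ_c = 646140 / [1.74 × (51.2 − 33.3)] = 20746 kg/h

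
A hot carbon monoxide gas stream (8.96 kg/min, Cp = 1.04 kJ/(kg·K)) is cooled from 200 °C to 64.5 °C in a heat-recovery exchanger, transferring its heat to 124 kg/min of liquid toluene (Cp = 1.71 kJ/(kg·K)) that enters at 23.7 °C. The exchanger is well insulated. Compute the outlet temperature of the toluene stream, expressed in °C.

T_c,out = 29.7 °C

Heat released by hot stream: Q = 8.96 × 1.04 × (200 − 64.5) = 1262.6 kJ/min
Energy balance on cold side (adiabatic exchanger): Q = ṁ_c·Cp_c·(T_c,out − T_c,in)
T_c,out = 23.7 + 1262.6/(124 × 1.71) = 29.655 °C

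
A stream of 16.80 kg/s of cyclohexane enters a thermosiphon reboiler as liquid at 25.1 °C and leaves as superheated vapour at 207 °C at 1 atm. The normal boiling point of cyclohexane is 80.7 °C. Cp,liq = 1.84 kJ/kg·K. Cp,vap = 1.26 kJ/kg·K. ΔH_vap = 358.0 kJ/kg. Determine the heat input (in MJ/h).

Q = 37500 MJ/h

liquid 25.1→80.7 °C: 102.3 kJ/kg
vaporisation at 80.7 °C: 358 kJ/kg
vapour 80.7→207 °C: 159.14 kJ/kg
Δh = 102.3 + 358 + 159.14 = 619.44 kJ/kg
Q = ṁ·Δh = 16.80 kg/s × 619.44 kJ/kg = 10407 kJ/s
|Q| = 10407 kW = 37464 MJ/h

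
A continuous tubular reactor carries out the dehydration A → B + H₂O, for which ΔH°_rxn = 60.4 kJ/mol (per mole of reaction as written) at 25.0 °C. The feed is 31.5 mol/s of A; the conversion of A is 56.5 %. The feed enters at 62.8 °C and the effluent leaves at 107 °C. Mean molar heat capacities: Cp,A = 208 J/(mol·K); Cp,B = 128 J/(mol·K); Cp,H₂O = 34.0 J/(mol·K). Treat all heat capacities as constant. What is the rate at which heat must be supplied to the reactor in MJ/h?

Extent of reaction ξ = 0.565 × 31.5 = 17.797 mol/s
Reaction term: ξ·ΔH°_rxn = 17.797 × 60.4 = 1075 kJ/s
Sensible, feed 62.8→25 °C: -247.67 kJ/s
Outlet flows (mol/s): A 13.703, B 17.797, H₂O 17.797
Sensible, products 25→107 °C: 470.13 kJ/s
Q = ΔH = 1297.4 kJ/s = 1297.4 kW
Heat supplied = 4670.8 MJ/h

Q_in = 4670 MJ/h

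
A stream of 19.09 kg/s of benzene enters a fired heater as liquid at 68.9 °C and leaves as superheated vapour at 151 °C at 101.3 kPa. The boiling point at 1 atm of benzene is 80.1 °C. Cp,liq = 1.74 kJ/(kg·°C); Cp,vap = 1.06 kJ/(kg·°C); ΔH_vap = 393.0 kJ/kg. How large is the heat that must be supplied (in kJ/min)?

liquid 68.9→80.1 °C: 19.488 kJ/kg
vaporisation at 80.1 °C: 393 kJ/kg
vapour 80.1→151 °C: 75.154 kJ/kg
Δh = 19.488 + 393 + 75.154 = 487.64 kJ/kg
Q = ṁ·Δh = 19.09 kg/s × 487.64 kJ/kg = 9309.1 kJ/s
|Q| = 9309.1 kW = 558550 kJ/min

Q = 559000 kJ/min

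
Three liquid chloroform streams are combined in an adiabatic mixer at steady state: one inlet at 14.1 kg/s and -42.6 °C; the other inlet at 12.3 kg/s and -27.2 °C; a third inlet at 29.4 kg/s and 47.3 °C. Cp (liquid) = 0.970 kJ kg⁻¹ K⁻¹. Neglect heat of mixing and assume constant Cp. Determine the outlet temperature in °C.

T_out = 8.16 °C

Adiabatic, steady state ⇒ Σ ṁᵢCp,ᵢ(T_out − Tᵢ) = 0
T_out = Σ ṁᵢCp,ᵢTᵢ / Σ ṁᵢCp,ᵢ
      = 441.74 / 54.126 = 8.1613 °C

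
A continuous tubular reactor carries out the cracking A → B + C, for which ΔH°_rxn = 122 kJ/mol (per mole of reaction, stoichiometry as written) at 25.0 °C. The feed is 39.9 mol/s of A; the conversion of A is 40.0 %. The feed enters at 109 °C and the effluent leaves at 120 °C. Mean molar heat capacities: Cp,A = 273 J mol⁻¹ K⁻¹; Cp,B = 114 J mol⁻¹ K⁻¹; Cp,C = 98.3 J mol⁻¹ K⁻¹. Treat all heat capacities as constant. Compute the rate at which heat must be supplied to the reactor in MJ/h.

Extent of reaction ξ = 0.400 × 39.9 = 15.96 mol/s
Reaction term: ξ·ΔH°_rxn = 15.96 × 122 = 1947.1 kJ/s
Sensible, feed 109→25 °C: -914.99 kJ/s
Outlet flows (mol/s): A 23.94, B 15.96, C 15.96
Sensible, products 25→120 °C: 942.77 kJ/s
Q = ΔH = 1974.9 kJ/s = 1974.9 kW
Heat supplied = 7109.7 MJ/h

Q_in = 7110 MJ/h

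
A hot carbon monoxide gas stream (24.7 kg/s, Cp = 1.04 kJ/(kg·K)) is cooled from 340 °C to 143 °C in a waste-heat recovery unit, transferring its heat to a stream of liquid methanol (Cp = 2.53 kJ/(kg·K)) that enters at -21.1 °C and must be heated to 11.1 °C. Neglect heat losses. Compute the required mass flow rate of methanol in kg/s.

ṁ_c = 62.1 kg/s

Heat released by hot stream: Q = 24.7 × 1.04 × (340 − 143) = 5060.5 kJ/s
Energy balance on cold side (adiabatic exchanger): Q = ṁ_c·Cp_c·(T_c,out − T_c,in)
ṁ_c = 5060.5 / [2.53 × (11.1 − -21.1)] = 62.118 kg/s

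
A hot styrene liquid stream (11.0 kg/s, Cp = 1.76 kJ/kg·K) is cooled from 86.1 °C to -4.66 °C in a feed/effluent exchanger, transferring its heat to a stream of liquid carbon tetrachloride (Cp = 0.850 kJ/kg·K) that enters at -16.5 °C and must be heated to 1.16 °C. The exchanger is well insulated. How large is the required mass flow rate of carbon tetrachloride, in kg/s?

ṁ_c = 117 kg/s

Heat released by hot stream: Q = 11.0 × 1.76 × (86.1 − -4.66) = 1757.1 kJ/s
Energy balance on cold side (adiabatic exchanger): Q = ṁ_c·Cp_c·(T_c,out − T_c,in)
ṁ_c = 1757.1 / [0.850 × (1.16 − -16.5)] = 117.06 kg/s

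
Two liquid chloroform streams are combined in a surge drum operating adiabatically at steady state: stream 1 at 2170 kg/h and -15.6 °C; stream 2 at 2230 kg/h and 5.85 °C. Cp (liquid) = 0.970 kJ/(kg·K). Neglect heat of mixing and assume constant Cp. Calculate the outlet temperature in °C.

Adiabatic, steady state ⇒ Σ ṁᵢCp,ᵢ(T_out − Tᵢ) = 0
Σ ṁᵢCp,ᵢTᵢ = 2170×0.970×-15.6 + 2230×0.970×5.85 = -20182
Σ ṁᵢCp,ᵢ = 2170×0.970 + 2230×0.970 = 4268
T_out = -20182 / 4268 = -4.7288 °C

T_out = -4.73 °C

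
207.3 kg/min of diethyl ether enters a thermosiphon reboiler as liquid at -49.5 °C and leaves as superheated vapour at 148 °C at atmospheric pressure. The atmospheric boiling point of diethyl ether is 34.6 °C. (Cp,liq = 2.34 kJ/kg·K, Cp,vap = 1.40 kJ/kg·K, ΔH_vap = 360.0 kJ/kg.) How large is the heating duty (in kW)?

Q = 2470 kW

liquid -49.5→34.6 °C: 196.79 kJ/kg
vaporisation at 34.6 °C: 360 kJ/kg
vapour 34.6→148 °C: 158.76 kJ/kg
Δh = 196.79 + 360 + 158.76 = 715.55 kJ/kg
Q = ṁ·Δh = 207.3 kg/min × 715.55 kJ/kg = 148330 kJ/min
|Q| = 2472.2 kW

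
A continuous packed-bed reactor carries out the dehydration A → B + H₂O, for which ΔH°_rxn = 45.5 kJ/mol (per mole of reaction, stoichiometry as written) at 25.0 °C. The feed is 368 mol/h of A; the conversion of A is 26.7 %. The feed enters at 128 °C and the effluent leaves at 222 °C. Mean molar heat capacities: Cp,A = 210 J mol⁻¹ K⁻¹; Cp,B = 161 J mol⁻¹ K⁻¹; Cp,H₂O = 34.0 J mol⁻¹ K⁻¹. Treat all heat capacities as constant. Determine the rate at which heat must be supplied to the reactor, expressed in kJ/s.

Q_in = 3.18 kJ/s

Extent of reaction ξ = 0.267 × 368 = 98.256 mol/h
Reaction term: ξ·ΔH°_rxn = 98.256 × 45.5 = 4470.6 kJ/h
Sensible, feed 128→25 °C: -7959.8 kJ/h
Outlet flows (mol/h): A 269.74, B 98.256, H₂O 98.256
Sensible, products 25→222 °C: 14934 kJ/h
Q = ΔH = 11445 kJ/h = 3.1791 kW
Heat supplied = 3.1791 kJ/s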